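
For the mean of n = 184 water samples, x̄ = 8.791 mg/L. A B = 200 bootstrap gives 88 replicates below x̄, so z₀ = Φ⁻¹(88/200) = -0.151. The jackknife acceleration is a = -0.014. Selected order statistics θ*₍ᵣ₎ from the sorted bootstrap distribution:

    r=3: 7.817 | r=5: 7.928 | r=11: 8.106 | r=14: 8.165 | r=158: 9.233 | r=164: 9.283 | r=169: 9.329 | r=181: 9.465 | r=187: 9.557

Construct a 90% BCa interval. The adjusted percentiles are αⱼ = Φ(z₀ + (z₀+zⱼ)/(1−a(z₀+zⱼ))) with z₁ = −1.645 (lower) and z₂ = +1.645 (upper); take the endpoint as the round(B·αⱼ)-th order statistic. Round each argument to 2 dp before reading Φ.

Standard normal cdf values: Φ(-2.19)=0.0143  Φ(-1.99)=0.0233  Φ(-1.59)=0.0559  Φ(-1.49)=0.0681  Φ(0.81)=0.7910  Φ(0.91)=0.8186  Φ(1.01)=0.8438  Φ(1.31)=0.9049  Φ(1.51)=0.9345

Lower: z₀ + z₁ = -0.151 + (-1.645) = -1.796; 1 − a(z₀+z₁) = 1 − (-0.014)(-1.796) = 0.9749; argument = -0.151 + (-1.796)/0.9749 = -1.9933 → -1.99.
α₁ = Φ(-1.99) = 0.0233; rank = round(200 × 0.0233) = 5; θ*₍5₎ = 7.928.
Upper: z₀ + z₂ = 1.494; 1 − a(z₀+z₂) = 1.0209; argument = 1.3124 → 1.31; α₂ = 0.9049; rank = 181; θ*₍181₎ = 9.465.

(7.928, 9.465)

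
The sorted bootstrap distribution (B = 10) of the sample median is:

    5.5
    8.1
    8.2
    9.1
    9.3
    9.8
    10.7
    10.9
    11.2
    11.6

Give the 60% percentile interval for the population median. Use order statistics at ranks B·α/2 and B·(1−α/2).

α = 0.40; lower rank = 10 × 0.200 = 2; upper rank = 10 × 0.800 = 8.
The 2nd smallest replicate is 8.1; the 8th is 10.9.

(8.1, 10.9)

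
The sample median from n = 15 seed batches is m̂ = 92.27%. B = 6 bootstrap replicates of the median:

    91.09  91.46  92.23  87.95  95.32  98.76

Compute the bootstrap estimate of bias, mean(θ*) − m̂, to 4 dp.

bias = +0.5317

mean(θ*) = (91.09 + 91.46 + 92.23 + 87.95 + 95.32 + 98.76) / 6 = 92.80167
bias = 92.80167 − 92.27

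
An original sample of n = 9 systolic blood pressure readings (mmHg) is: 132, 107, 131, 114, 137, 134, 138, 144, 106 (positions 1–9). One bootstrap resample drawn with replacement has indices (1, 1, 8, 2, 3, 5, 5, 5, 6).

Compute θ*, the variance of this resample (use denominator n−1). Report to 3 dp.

Resample values: 132, 132, 144, 107, 131, 137, 137, 137, 134.
Mean = 132.3333; sum of squared deviations = 848.0000
s² = 848.0000 / 8 = 106.0000

θ* = 106.000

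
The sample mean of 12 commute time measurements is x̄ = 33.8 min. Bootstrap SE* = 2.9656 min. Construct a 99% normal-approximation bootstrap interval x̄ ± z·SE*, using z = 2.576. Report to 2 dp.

(26.16, 41.44)

Margin = 2.576 × 2.9656 = 7.639
Interval: 33.8 ± 7.639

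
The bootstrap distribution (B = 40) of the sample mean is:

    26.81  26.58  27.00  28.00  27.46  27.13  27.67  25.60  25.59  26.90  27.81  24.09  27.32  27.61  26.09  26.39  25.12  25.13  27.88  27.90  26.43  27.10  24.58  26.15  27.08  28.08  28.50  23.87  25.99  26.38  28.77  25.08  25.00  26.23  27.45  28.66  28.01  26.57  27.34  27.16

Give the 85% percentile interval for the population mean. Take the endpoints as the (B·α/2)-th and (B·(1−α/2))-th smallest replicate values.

Sorted replicates: 23.87, 24.09, 24.58, 25.00, 25.08, 25.12, 25.13, 25.59, 25.60, 25.99, 26.09, 26.15, 26.23, 26.38, 26.39, 26.43, 26.57, 26.58, 26.81, 26.90, 27.00, 27.08, 27.10, 27.13, 27.16, 27.32, 27.34, 27.45, 27.46, 27.61, 27.67, 27.81, 27.88, 27.90, 28.00, 28.01, 28.08, 28.50, 28.66, 28.77
α = 0.15; lower rank = 40 × 0.075 = 3; upper rank = 40 × 0.925 = 37.
The 3rd smallest replicate is 24.58; the 37th is 28.08.

(24.58, 28.08)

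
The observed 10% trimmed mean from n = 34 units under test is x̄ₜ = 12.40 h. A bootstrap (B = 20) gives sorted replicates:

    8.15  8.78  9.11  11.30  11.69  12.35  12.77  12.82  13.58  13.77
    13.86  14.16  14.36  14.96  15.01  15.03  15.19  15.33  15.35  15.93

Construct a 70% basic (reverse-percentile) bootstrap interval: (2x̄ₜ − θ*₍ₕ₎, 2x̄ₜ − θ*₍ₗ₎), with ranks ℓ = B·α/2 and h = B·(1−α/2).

(9.61, 15.69)

Percentile endpoints at ranks 3 and 17: θ*₍3₎ = 9.11, θ*₍17₎ = 15.19.
Basic interval reflects these around x̄ₜ:
  lower = 2 × 12.40 − 15.19 = 9.61
  upper = 2 × 12.40 − 9.11 = 15.69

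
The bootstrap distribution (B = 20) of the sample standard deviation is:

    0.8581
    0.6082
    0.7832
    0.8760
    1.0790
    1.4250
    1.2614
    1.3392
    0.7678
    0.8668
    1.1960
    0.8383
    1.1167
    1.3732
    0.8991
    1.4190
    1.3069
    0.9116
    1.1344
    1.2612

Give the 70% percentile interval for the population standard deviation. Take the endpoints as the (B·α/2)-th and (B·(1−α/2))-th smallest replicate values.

(0.7832, 1.3392)

Sorted replicates: 0.6082, 0.7678, 0.7832, 0.8383, 0.8581, 0.8668, 0.8760, 0.8991, 0.9116, 1.0790, 1.1167, 1.1344, 1.1960, 1.2612, 1.2614, 1.3069, 1.3392, 1.3732, 1.4190, 1.4250
α = 0.30; lower rank = 20 × 0.150 = 3; upper rank = 20 × 0.850 = 17.
The 3rd smallest replicate is 0.7832; the 17th is 1.3392.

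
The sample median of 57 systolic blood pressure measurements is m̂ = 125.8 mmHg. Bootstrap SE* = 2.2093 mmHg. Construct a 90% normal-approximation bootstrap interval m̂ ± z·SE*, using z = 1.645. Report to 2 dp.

Margin = 1.645 × 2.2093 = 3.634
Interval: 125.8 ± 3.634

(122.17, 129.43)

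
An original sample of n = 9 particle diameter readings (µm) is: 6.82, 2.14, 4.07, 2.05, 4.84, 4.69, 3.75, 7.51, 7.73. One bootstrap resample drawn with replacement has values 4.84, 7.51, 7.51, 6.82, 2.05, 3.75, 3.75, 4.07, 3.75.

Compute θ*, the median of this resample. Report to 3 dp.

θ* = 4.070

Sorted: 2.05, 3.75, 3.75, 3.75, 4.07, 4.84, 6.82, 7.51, 7.51
Median = middle value = 4.070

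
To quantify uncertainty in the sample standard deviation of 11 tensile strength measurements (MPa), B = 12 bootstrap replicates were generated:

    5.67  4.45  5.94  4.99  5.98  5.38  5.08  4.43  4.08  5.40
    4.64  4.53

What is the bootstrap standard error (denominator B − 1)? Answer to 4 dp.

Bootstrap SE is the standard deviation of the 12 replicate standard deviations.
Mean of replicates: (5.67 + 4.45 + 5.94 + 4.99 + 5.98 + 5.38 + 5.08 + 4.43 + 4.08 + 5.40 + 4.64 + 4.53) / 12 = 60.57000 / 12 = 5.04750
Sum of squared deviations: (+0.62250)² + (−0.59750)² + (+0.89250)² + (−0.05750)² + (+0.93250)² + (+0.33250)² + (+0.03250)² + (−0.61750)² + (−0.96750)² + (+0.35250)² + (−0.40750)² + (−0.51750)² = 4.40103
Variance = 4.40103 / 11 = 0.40009
SE* = √0.40009

SE* = 0.6325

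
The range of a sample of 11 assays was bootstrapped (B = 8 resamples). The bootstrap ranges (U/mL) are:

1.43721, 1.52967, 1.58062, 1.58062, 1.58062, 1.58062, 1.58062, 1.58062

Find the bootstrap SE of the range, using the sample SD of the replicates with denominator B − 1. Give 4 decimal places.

Bootstrap SE is the standard deviation of the 8 replicate ranges.
Mean of replicates: (1.43721 + 1.52967 + 1.58062 + 1.58062 + 1.58062 + 1.58062 + 1.58062 + 1.58062) / 8 = 12.450600 / 8 = 1.556325
Sum of squared deviations: (−0.119115)² + (−0.026655)² + (+0.024295)² + (+0.024295)² + (+0.024295)² + (+0.024295)² + (+0.024295)² + (+0.024295)² = 0.018440
Variance = 0.018440 / 7 = 0.002634
SE* = √0.002634

SE* = 0.0513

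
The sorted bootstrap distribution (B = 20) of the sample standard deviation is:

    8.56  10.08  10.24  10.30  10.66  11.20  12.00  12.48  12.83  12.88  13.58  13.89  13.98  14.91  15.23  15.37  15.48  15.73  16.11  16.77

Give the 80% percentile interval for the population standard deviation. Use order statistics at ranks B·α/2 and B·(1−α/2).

α = 0.20; lower rank = 20 × 0.100 = 2; upper rank = 20 × 0.900 = 18.
The 2nd smallest replicate is 10.08; the 18th is 15.73.

(10.08, 15.73)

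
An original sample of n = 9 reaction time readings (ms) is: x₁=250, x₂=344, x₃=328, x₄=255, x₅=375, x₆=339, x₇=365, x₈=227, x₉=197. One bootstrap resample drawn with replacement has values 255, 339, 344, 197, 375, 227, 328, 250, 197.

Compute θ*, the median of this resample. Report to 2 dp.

θ* = 255.00

Sorted: 197, 197, 227, 250, 255, 328, 339, 344, 375
Median = middle value = 255.00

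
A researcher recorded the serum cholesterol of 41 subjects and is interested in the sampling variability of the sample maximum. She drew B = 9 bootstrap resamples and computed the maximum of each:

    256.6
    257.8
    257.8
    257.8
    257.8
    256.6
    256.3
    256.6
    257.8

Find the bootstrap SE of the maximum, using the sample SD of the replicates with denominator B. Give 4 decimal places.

Bootstrap SE is the standard deviation of the 9 replicate maximums.
Mean of replicates: (256.6 + 257.8 + 257.8 + 257.8 + 257.8 + 256.6 + 256.3 + 256.6 + 257.8) / 9 = 2315.10000 / 9 = 257.23333
Sum of squared deviations: (−0.63333)² + (+0.56667)² + (+0.56667)² + (+0.56667)² + (+0.56667)² + (−0.63333)² + (−0.93333)² + (−0.63333)² + (+0.56667)² = 3.68000
Variance = 3.68000 / 9 = 0.40889
SE* = √0.40889

SE* = 0.6394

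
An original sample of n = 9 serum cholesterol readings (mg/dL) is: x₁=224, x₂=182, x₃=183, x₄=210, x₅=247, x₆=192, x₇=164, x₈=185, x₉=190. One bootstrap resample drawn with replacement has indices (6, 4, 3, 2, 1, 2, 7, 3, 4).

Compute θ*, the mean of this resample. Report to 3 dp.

Resample values: 192, 210, 183, 182, 224, 182, 164, 183, 210.
Mean = (192 + 210 + 183 + 182 + 224 + 182 + 164 + 183 + 210) / 9 = 1730.0 / 9 = 192.222

θ* = 192.222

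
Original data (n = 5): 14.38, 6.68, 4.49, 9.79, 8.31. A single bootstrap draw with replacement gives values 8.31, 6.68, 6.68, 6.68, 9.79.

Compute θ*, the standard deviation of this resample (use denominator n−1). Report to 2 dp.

θ* = 1.40

Mean = 7.6280; sum of squared deviations = 7.8355
s² = 7.8355 / 4 = 1.9589
s = √1.9589 = 1.40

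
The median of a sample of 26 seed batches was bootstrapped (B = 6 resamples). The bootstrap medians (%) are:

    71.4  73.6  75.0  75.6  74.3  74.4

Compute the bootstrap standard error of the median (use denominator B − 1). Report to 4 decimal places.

Bootstrap SE is the standard deviation of the 6 replicate medians.
Mean of replicates: (71.4 + 73.6 + 75.0 + 75.6 + 74.3 + 74.4) / 6 = 444.30000 / 6 = 74.05000
Sum of squared deviations: (−2.65000)² + (−0.45000)² + (+0.95000)² + (+1.55000)² + (+0.25000)² + (+0.35000)² = 10.71500
Variance = 10.71500 / 5 = 2.14300
SE* = √2.14300

SE* = 1.4639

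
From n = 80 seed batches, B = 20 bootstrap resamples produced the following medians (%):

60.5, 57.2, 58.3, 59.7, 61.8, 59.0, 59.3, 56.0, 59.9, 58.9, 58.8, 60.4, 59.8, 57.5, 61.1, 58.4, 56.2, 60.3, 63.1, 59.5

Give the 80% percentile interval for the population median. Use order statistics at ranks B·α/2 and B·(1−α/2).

Sorted replicates: 56.0, 56.2, 57.2, 57.5, 58.3, 58.4, 58.8, 58.9, 59.0, 59.3, 59.5, 59.7, 59.8, 59.9, 60.3, 60.4, 60.5, 61.1, 61.8, 63.1
α = 0.20; lower rank = 20 × 0.100 = 2; upper rank = 20 × 0.900 = 18.
The 2nd smallest replicate is 56.2; the 18th is 61.1.

(56.2, 61.1)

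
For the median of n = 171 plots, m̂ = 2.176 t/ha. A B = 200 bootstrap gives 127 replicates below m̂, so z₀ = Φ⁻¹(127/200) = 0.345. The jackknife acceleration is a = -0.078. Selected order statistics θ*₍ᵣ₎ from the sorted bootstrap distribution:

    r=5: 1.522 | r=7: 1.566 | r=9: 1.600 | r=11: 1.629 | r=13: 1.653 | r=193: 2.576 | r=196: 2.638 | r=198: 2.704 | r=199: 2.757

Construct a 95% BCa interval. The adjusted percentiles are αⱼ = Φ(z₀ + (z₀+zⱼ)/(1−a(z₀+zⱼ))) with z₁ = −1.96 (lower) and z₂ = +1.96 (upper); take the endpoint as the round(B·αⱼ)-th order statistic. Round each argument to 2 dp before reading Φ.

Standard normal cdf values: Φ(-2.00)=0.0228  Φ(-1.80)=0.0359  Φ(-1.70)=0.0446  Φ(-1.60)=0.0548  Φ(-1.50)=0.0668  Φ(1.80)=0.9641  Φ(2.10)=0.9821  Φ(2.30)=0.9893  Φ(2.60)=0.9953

(1.653, 2.704)

Lower: z₀ + z₁ = 0.345 + (-1.960) = -1.615; 1 − a(z₀+z₁) = 1 − (-0.078)(-1.615) = 0.8740; argument = 0.345 + (-1.615)/0.8740 = -1.5028 → -1.50.
α₁ = Φ(-1.50) = 0.0668; rank = round(200 × 0.0668) = 13; θ*₍13₎ = 1.653.
Upper: z₀ + z₂ = 2.305; 1 − a(z₀+z₂) = 1.1798; argument = 2.2987 → 2.30; α₂ = 0.9893; rank = 198; θ*₍198₎ = 2.704.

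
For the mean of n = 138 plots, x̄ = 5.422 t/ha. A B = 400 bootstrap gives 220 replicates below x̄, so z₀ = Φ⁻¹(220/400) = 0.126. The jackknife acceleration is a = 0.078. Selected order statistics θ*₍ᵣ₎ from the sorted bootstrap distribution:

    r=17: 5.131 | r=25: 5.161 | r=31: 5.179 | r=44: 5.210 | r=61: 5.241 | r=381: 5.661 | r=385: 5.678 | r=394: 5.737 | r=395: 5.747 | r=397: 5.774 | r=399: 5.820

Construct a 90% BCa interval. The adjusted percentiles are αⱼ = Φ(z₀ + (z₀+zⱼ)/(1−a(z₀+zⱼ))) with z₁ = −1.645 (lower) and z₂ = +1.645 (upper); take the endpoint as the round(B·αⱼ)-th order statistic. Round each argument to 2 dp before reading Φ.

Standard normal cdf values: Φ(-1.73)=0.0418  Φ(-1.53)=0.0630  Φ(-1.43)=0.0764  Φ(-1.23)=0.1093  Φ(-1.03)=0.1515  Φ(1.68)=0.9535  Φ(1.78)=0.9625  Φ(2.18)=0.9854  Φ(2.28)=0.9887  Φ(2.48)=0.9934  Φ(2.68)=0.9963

Lower: z₀ + z₁ = 0.126 + (-1.645) = -1.519; 1 − a(z₀+z₁) = 1 − (0.078)(-1.519) = 1.1185; argument = 0.126 + (-1.519)/1.1185 = -1.2321 → -1.23.
α₁ = Φ(-1.23) = 0.1093; rank = round(400 × 0.1093) = 44; θ*₍44₎ = 5.210.
Upper: z₀ + z₂ = 1.771; 1 − a(z₀+z₂) = 0.8619; argument = 2.1809 → 2.18; α₂ = 0.9854; rank = 394; θ*₍394₎ = 5.737.

(5.210, 5.737)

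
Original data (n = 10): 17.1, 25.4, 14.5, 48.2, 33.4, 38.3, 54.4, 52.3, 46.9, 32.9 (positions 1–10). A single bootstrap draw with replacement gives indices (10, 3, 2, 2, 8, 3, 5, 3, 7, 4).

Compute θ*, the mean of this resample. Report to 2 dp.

θ* = 31.55

Resample values: 32.9, 14.5, 25.4, 25.4, 52.3, 14.5, 33.4, 14.5, 54.4, 48.2.
Mean = (32.9 + 14.5 + 25.4 + 25.4 + 52.3 + 14.5 + 33.4 + 14.5 + 54.4 + 48.2) / 10 = 315.50 / 10 = 31.55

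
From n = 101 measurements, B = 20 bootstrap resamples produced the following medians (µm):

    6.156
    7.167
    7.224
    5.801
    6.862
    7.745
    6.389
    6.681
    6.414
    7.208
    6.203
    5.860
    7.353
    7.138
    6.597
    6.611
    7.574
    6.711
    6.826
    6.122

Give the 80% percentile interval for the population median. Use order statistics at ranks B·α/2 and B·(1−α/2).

Sorted replicates: 5.801, 5.860, 6.122, 6.156, 6.203, 6.389, 6.414, 6.597, 6.611, 6.681, 6.711, 6.826, 6.862, 7.138, 7.167, 7.208, 7.224, 7.353, 7.574, 7.745
α = 0.20; lower rank = 20 × 0.100 = 2; upper rank = 20 × 0.900 = 18.
The 2nd smallest replicate is 5.860; the 18th is 7.353.

(5.860, 7.353)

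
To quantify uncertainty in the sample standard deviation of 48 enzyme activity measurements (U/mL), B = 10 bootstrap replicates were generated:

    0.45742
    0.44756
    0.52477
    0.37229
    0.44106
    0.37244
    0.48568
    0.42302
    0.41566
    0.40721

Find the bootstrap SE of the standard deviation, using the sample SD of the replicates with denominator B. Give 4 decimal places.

Bootstrap SE is the standard deviation of the 10 replicate standard deviations.
Mean of replicates: (0.45742 + 0.44756 + 0.52477 + 0.37229 + 0.44106 + 0.37244 + 0.48568 + 0.42302 + 0.41566 + 0.40721) / 10 = 4.347110 / 10 = 0.434711
Sum of squared deviations: (+0.022709)² + (+0.012849)² + (+0.090059)² + (−0.062421)² + (+0.006349)² + (−0.062271)² + (+0.050969)² + (−0.011691)² + (−0.019051)² + (−0.027501)² = 0.020460
Variance = 0.020460 / 10 = 0.002046
SE* = √0.002046

SE* = 0.0452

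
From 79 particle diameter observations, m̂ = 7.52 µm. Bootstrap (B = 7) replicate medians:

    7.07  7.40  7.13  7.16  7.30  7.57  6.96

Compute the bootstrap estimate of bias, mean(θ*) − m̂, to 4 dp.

mean(θ*) = (7.07 + 7.40 + 7.13 + 7.16 + 7.30 + 7.57 + 6.96) / 7 = 7.22714
bias = 7.22714 − 7.52

bias = −0.2929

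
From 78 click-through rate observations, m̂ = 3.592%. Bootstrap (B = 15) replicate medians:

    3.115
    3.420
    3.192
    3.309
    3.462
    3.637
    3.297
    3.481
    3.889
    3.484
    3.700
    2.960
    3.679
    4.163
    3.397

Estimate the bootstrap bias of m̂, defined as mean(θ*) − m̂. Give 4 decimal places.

mean(θ*) = (3.115 + 3.420 + 3.192 + 3.309 + 3.462 + 3.637 + 3.297 + 3.481 + 3.889 + 3.484 + 3.700 + 2.960 + 3.679 + 4.163 + 3.397) / 15 = 3.47900
bias = 3.47900 − 3.592

bias = −0.1130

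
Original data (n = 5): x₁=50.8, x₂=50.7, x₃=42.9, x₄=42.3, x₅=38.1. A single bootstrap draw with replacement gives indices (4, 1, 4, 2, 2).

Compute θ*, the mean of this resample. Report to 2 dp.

Resample values: 42.3, 50.8, 42.3, 50.7, 50.7.
Mean = (42.3 + 50.8 + 42.3 + 50.7 + 50.7) / 5 = 236.80 / 5 = 47.36

θ* = 47.36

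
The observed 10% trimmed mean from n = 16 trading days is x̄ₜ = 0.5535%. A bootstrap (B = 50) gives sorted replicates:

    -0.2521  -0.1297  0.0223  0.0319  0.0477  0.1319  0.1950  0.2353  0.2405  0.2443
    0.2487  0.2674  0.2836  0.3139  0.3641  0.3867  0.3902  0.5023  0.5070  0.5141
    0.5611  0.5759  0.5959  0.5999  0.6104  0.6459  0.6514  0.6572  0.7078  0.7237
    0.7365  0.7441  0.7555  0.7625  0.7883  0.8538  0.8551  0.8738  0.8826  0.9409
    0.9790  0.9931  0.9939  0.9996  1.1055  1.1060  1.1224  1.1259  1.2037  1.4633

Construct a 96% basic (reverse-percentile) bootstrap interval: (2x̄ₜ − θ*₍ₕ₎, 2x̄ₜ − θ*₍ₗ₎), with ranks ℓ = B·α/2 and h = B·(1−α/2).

(-0.0967, 1.3591)

Percentile endpoints at ranks 1 and 49: θ*₍1₎ = -0.2521, θ*₍49₎ = 1.2037.
Basic interval reflects these around x̄ₜ:
  lower = 2 × 0.5535 − 1.2037 = -0.0967
  upper = 2 × 0.5535 − -0.2521 = 1.3591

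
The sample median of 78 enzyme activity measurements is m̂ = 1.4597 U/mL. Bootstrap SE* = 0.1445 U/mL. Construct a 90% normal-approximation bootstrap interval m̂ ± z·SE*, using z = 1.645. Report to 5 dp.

(1.22200, 1.69740)

Margin = 1.645 × 0.1445 = 0.237702
Interval: 1.4597 ± 0.237702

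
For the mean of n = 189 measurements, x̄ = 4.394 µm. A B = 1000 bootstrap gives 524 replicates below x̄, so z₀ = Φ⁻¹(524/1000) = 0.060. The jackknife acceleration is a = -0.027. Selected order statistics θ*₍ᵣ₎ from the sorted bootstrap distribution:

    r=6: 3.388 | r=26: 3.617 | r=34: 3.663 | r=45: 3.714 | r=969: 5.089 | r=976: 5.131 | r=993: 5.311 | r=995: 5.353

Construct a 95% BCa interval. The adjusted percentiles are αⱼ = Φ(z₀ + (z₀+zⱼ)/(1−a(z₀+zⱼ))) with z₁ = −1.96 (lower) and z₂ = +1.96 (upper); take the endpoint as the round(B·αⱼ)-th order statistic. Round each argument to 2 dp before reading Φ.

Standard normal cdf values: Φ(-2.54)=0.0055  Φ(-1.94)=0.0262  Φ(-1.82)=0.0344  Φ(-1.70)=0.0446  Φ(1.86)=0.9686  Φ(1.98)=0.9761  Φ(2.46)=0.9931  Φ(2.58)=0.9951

Lower: z₀ + z₁ = 0.060 + (-1.960) = -1.900; 1 − a(z₀+z₁) = 1 − (-0.027)(-1.900) = 0.9487; argument = 0.060 + (-1.900)/0.9487 = -1.9427 → -1.94.
α₁ = Φ(-1.94) = 0.0262; rank = round(1000 × 0.0262) = 26; θ*₍26₎ = 3.617.
Upper: z₀ + z₂ = 2.020; 1 − a(z₀+z₂) = 1.0545; argument = 1.9755 → 1.98; α₂ = 0.9761; rank = 976; θ*₍976₎ = 5.131.

(3.617, 5.131)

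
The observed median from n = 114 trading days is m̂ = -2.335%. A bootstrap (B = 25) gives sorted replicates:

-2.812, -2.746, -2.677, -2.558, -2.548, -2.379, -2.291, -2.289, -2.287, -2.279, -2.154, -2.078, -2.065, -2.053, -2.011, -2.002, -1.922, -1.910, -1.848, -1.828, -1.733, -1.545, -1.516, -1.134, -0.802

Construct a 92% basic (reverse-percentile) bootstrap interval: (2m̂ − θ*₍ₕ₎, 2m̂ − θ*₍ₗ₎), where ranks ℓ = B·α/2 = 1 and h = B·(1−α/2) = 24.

(-3.536, -1.858)

Percentile endpoints at ranks 1 and 24: θ*₍1₎ = -2.812, θ*₍24₎ = -1.134.
Basic interval reflects these around m̂:
  lower = 2 × -2.335 − -1.134 = -3.536
  upper = 2 × -2.335 − -2.812 = -1.858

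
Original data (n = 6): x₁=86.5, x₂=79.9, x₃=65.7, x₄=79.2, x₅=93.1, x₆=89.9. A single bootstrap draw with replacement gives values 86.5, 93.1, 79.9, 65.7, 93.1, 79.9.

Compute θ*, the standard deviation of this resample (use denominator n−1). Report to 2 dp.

Mean = 83.0333; sum of squared deviations = 534.7733
s² = 534.7733 / 5 = 106.9547
s = √106.9547 = 10.34

θ* = 10.34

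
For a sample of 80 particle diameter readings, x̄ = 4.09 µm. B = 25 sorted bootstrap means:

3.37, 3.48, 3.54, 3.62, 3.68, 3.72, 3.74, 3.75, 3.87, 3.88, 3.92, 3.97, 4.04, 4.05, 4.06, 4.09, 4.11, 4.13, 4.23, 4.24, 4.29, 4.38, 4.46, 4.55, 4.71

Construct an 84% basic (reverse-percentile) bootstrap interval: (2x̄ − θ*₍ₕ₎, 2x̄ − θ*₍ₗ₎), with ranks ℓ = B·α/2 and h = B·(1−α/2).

Percentile endpoints at ranks 2 and 23: θ*₍2₎ = 3.48, θ*₍23₎ = 4.46.
Basic interval reflects these around x̄:
  lower = 2 × 4.09 − 4.46 = 3.72
  upper = 2 × 4.09 − 3.48 = 4.70

(3.72, 4.70)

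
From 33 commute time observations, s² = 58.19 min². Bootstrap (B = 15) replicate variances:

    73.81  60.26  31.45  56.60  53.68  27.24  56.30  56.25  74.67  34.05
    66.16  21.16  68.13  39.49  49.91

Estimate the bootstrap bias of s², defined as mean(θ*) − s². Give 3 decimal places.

mean(θ*) = (73.81 + 60.26 + 31.45 + 56.60 + 53.68 + 27.24 + 56.30 + 56.25 + 74.67 + 34.05 + 66.16 + 21.16 + 68.13 + 39.49 + 49.91) / 15 = 51.2773
bias = 51.2773 − 58.19

bias = −6.913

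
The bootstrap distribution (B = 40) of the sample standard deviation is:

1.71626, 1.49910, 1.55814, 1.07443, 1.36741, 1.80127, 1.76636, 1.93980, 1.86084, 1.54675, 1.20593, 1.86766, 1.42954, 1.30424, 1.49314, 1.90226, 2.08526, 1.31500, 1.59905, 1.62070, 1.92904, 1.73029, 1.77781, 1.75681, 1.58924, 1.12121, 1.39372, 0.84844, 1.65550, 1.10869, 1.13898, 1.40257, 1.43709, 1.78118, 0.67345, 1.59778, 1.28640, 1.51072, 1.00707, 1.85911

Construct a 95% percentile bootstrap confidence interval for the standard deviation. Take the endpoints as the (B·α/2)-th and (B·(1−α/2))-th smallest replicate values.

Sorted replicates: 0.67345, 0.84844, 1.00707, 1.07443, 1.10869, 1.12121, 1.13898, 1.20593, 1.28640, 1.30424, 1.31500, 1.36741, 1.39372, 1.40257, 1.42954, 1.43709, 1.49314, 1.49910, 1.51072, 1.54675, 1.55814, 1.58924, 1.59778, 1.59905, 1.62070, 1.65550, 1.71626, 1.73029, 1.75681, 1.76636, 1.77781, 1.78118, 1.80127, 1.85911, 1.86084, 1.86766, 1.90226, 1.92904, 1.93980, 2.08526
α = 0.05; lower rank = 40 × 0.025 = 1; upper rank = 40 × 0.975 = 39.
The 1st smallest replicate is 0.67345; the 39th is 1.93980.

(0.67345, 1.93980)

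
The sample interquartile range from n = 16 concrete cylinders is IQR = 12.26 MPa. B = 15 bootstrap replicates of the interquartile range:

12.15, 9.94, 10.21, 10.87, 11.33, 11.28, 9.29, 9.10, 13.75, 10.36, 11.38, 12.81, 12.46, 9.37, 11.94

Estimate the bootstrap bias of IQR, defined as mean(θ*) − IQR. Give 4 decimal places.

mean(θ*) = (12.15 + 9.94 + 10.21 + 10.87 + 11.33 + 11.28 + 9.29 + 9.10 + 13.75 + 10.36 + 11.38 + 12.81 + 12.46 + 9.37 + 11.94) / 15 = 11.08267
bias = 11.08267 − 12.26

bias = −1.1773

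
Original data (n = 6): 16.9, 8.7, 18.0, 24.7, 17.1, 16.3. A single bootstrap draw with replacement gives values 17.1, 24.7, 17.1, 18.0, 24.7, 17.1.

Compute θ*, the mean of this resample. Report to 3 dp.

Mean = (17.1 + 24.7 + 17.1 + 18.0 + 24.7 + 17.1) / 6 = 118.70 / 6 = 19.783

θ* = 19.783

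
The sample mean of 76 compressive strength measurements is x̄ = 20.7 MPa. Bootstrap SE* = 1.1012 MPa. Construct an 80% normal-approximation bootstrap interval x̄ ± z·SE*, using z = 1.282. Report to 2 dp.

(19.29, 22.11)

Margin = 1.282 × 1.1012 = 1.412
Interval: 20.7 ± 1.412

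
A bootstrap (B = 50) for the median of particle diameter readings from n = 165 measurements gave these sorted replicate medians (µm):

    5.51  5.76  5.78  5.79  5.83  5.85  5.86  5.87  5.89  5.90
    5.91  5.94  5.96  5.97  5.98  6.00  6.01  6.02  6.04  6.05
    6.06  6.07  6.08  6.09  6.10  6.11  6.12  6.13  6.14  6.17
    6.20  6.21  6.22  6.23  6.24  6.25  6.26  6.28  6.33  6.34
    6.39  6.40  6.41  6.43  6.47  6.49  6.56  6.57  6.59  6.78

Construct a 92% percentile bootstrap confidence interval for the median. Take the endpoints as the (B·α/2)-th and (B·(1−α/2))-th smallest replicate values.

α = 0.08; lower rank = 50 × 0.040 = 2; upper rank = 50 × 0.960 = 48.
The 2nd smallest replicate is 5.76; the 48th is 6.57.

(5.76, 6.57)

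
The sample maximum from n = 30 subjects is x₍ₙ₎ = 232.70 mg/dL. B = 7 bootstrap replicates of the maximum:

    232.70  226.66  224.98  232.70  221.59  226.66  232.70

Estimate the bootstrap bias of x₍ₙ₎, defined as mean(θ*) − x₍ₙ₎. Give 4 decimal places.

bias = −4.4157

mean(θ*) = (232.70 + 226.66 + 224.98 + 232.70 + 221.59 + 226.66 + 232.70) / 7 = 228.28429
bias = 228.28429 − 232.70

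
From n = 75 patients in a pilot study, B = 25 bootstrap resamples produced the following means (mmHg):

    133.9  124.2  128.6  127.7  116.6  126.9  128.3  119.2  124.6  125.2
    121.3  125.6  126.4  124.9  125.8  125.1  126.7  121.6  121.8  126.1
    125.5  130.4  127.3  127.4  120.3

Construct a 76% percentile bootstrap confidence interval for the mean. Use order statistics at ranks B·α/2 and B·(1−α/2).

Sorted replicates: 116.6, 119.2, 120.3, 121.3, 121.6, 121.8, 124.2, 124.6, 124.9, 125.1, 125.2, 125.5, 125.6, 125.8, 126.1, 126.4, 126.7, 126.9, 127.3, 127.4, 127.7, 128.3, 128.6, 130.4, 133.9
α = 0.24; lower rank = 25 × 0.120 = 3; upper rank = 25 × 0.880 = 22.
The 3rd smallest replicate is 120.3; the 22nd is 128.3.

(120.3, 128.3)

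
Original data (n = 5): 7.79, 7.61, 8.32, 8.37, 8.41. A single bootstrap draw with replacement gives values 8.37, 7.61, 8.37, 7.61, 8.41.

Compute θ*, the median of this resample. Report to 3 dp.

θ* = 8.370

Sorted: 7.61, 7.61, 8.37, 8.37, 8.41
Median = middle value = 8.370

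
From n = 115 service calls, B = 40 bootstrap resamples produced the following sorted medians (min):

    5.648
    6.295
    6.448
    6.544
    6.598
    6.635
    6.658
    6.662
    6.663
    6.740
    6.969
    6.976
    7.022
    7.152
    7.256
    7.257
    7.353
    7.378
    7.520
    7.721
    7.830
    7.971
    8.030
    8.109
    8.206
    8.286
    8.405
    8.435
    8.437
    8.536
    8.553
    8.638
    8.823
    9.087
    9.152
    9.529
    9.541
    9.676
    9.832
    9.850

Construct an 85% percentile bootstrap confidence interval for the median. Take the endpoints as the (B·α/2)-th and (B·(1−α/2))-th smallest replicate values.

α = 0.15; lower rank = 40 × 0.075 = 3; upper rank = 40 × 0.925 = 37.
The 3rd smallest replicate is 6.448; the 37th is 9.541.

(6.448, 9.541)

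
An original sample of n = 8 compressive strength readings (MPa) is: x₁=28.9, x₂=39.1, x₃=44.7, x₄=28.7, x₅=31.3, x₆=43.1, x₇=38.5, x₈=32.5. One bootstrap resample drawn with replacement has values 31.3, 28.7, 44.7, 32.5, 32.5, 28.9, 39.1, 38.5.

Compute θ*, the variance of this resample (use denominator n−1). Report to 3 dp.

θ* = 32.062

Mean = 34.5250; sum of squared deviations = 224.4350
s² = 224.4350 / 7 = 32.0621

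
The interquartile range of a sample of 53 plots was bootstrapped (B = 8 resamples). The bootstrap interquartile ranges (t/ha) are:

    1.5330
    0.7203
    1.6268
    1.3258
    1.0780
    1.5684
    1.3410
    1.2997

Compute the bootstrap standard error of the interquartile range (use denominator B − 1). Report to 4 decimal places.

SE* = 0.2975

Bootstrap SE is the standard deviation of the 8 replicate interquartile ranges.
Mean of replicates: (1.5330 + 0.7203 + 1.6268 + 1.3258 + 1.0780 + 1.5684 + 1.3410 + 1.2997) / 8 = 10.49300 / 8 = 1.31163
Sum of squared deviations: (+0.22137)² + (−0.59132)² + (+0.31517)² + (+0.01418)² + (−0.23362)² + (+0.25677)² + (+0.02937)² + (−0.01192)² = 0.61973
Variance = 0.61973 / 7 = 0.08853
SE* = √0.08853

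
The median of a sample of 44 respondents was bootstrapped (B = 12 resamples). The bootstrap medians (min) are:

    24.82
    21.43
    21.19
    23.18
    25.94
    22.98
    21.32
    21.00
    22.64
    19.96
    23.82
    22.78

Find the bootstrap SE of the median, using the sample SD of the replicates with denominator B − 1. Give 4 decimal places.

SE* = 1.7218

Bootstrap SE is the standard deviation of the 12 replicate medians.
Mean of replicates: (24.82 + 21.43 + 21.19 + 23.18 + 25.94 + 22.98 + 21.32 + 21.00 + 22.64 + 19.96 + 23.82 + 22.78) / 12 = 271.06000 / 12 = 22.58833
Sum of squared deviations: (+2.23167)² + (−1.15833)² + (−1.39833)² + (+0.59167)² + (+3.35167)² + (+0.39167)² + (−1.26833)² + (−1.58833)² + (+0.05167)² + (−2.62833)² + (+1.23167)² + (+0.19167)² = 32.61057
Variance = 32.61057 / 11 = 2.96460
SE* = √2.96460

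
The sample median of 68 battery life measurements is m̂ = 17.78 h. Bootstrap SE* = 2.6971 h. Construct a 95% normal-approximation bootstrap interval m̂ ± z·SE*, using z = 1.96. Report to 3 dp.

Margin = 1.96 × 2.6971 = 5.2863
Interval: 17.78 ± 5.2863

(12.494, 23.066)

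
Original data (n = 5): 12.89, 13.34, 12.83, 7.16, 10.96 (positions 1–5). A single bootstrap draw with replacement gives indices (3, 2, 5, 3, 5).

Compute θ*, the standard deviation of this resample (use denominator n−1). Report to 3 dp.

θ* = 1.137

Resample values: 12.83, 13.34, 10.96, 12.83, 10.96.
Mean = 12.1840; sum of squared deviations = 5.1673
s² = 5.1673 / 4 = 1.2918
s = √1.2918 = 1.137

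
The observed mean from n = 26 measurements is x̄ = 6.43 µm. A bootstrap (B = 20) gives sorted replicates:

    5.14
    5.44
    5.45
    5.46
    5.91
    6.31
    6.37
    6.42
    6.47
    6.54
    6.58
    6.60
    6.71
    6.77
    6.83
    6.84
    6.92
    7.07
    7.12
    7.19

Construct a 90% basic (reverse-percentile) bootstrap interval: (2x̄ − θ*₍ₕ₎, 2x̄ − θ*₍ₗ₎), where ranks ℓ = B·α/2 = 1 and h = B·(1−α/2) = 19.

Percentile endpoints at ranks 1 and 19: θ*₍1₎ = 5.14, θ*₍19₎ = 7.12.
Basic interval reflects these around x̄:
  lower = 2 × 6.43 − 7.12 = 5.74
  upper = 2 × 6.43 − 5.14 = 7.72

(5.74, 7.72)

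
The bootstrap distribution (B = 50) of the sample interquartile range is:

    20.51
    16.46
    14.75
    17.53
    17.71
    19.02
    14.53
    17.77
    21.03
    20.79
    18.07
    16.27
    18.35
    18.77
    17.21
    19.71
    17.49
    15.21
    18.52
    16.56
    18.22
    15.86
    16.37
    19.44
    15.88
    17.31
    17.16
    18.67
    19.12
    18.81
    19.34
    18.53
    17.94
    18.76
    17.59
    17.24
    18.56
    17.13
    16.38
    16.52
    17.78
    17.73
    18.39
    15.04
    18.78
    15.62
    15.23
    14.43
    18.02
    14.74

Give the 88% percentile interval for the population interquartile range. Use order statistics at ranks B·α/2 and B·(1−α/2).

Sorted replicates: 14.43, 14.53, 14.74, 14.75, 15.04, 15.21, 15.23, 15.62, 15.86, 15.88, 16.27, 16.37, 16.38, 16.46, 16.52, 16.56, 17.13, 17.16, 17.21, 17.24, 17.31, 17.49, 17.53, 17.59, 17.71, 17.73, 17.77, 17.78, 17.94, 18.02, 18.07, 18.22, 18.35, 18.39, 18.52, 18.53, 18.56, 18.67, 18.76, 18.77, 18.78, 18.81, 19.02, 19.12, 19.34, 19.44, 19.71, 20.51, 20.79, 21.03
α = 0.12; lower rank = 50 × 0.060 = 3; upper rank = 50 × 0.940 = 47.
The 3rd smallest replicate is 14.74; the 47th is 19.71.

(14.74, 19.71)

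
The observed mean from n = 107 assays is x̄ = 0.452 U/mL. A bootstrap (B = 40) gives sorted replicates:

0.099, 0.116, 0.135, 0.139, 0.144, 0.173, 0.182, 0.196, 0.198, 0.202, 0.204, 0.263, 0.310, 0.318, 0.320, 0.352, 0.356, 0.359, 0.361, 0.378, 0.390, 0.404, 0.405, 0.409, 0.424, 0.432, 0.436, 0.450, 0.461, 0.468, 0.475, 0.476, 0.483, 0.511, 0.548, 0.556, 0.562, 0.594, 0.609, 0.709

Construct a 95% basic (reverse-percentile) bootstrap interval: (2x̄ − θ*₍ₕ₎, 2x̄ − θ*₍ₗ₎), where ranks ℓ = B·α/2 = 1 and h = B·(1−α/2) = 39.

Percentile endpoints at ranks 1 and 39: θ*₍1₎ = 0.099, θ*₍39₎ = 0.609.
Basic interval reflects these around x̄:
  lower = 2 × 0.452 − 0.609 = 0.295
  upper = 2 × 0.452 − 0.099 = 0.805

(0.295, 0.805)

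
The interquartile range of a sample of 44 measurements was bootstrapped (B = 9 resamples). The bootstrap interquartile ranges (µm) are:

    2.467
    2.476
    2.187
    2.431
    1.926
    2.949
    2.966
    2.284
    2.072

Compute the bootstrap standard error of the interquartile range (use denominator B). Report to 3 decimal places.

Bootstrap SE is the standard deviation of the 9 replicate interquartile ranges.
Mean of replicates: (2.467 + 2.476 + 2.187 + 2.431 + 1.926 + 2.949 + 2.966 + 2.284 + 2.072) / 9 = 21.7580 / 9 = 2.4176
Sum of squared deviations: (+0.0494)² + (+0.0584)² + (−0.2306)² + (+0.0134)² + (−0.4916)² + (+0.5314)² + (+0.5484)² + (−0.1336)² + (−0.3456)² = 1.0213
Variance = 1.0213 / 9 = 0.1135
SE* = √0.1135

SE* = 0.337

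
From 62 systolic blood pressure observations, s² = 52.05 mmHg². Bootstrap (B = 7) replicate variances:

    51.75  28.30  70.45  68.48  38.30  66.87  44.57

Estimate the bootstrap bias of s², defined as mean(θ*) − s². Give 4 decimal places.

mean(θ*) = (51.75 + 28.30 + 70.45 + 68.48 + 38.30 + 66.87 + 44.57) / 7 = 52.67429
bias = 52.67429 − 52.05

bias = +0.6243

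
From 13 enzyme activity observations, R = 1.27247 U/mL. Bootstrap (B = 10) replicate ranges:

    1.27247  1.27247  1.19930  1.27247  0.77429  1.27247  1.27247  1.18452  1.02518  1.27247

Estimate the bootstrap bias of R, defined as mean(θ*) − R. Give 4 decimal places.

mean(θ*) = (1.27247 + 1.27247 + 1.19930 + 1.27247 + 0.77429 + 1.27247 + 1.27247 + 1.18452 + 1.02518 + 1.27247) / 10 = 1.18181
bias = 1.18181 − 1.27247

bias = −0.0907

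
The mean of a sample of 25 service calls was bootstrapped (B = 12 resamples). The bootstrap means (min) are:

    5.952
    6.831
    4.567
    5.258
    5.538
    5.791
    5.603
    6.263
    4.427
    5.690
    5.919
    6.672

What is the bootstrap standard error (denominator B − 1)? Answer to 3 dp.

Bootstrap SE is the standard deviation of the 12 replicate means.
Mean of replicates: (5.952 + 6.831 + 4.567 + 5.258 + 5.538 + 5.791 + 5.603 + 6.263 + 4.427 + 5.690 + 5.919 + 6.672) / 12 = 68.5110 / 12 = 5.7092
Sum of squared deviations: (+0.2428)² + (+1.1218)² + (−1.1422)² + (−0.4512)² + (−0.1712)² + (+0.0818)² + (−0.1063)² + (+0.5537)² + (−1.2823)² + (−0.0192)² + (+0.2097)² + (+0.9627)² = 5.7950
Variance = 5.7950 / 11 = 0.5268
SE* = √0.5268

SE* = 0.726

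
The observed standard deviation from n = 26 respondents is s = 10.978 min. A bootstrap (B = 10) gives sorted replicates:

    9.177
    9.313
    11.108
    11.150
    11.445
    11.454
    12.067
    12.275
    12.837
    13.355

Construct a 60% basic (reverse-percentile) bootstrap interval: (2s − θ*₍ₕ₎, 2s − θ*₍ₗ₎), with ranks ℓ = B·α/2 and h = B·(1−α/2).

(9.681, 12.643)

Percentile endpoints at ranks 2 and 8: θ*₍2₎ = 9.313, θ*₍8₎ = 12.275.
Basic interval reflects these around s:
  lower = 2 × 10.978 − 12.275 = 9.681
  upper = 2 × 10.978 − 9.313 = 12.643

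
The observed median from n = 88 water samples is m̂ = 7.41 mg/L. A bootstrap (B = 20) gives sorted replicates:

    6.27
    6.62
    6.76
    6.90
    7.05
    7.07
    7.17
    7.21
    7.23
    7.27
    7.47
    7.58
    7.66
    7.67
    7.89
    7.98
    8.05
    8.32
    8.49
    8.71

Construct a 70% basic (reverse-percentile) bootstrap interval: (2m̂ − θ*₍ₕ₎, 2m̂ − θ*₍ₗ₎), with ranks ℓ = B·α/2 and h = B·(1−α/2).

(6.77, 8.06)

Percentile endpoints at ranks 3 and 17: θ*₍3₎ = 6.76, θ*₍17₎ = 8.05.
Basic interval reflects these around m̂:
  lower = 2 × 7.41 − 8.05 = 6.77
  upper = 2 × 7.41 − 6.76 = 8.06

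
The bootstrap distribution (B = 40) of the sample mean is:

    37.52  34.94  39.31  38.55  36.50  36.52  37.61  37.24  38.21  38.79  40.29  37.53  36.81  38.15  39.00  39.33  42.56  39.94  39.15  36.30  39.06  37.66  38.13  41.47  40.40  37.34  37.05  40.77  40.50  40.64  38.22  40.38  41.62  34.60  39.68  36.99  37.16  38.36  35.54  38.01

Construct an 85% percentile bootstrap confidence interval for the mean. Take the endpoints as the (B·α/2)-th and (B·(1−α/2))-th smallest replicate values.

(35.54, 40.77)

Sorted replicates: 34.60, 34.94, 35.54, 36.30, 36.50, 36.52, 36.81, 36.99, 37.05, 37.16, 37.24, 37.34, 37.52, 37.53, 37.61, 37.66, 38.01, 38.13, 38.15, 38.21, 38.22, 38.36, 38.55, 38.79, 39.00, 39.06, 39.15, 39.31, 39.33, 39.68, 39.94, 40.29, 40.38, 40.40, 40.50, 40.64, 40.77, 41.47, 41.62, 42.56
α = 0.15; lower rank = 40 × 0.075 = 3; upper rank = 40 × 0.925 = 37.
The 3rd smallest replicate is 35.54; the 37th is 40.77.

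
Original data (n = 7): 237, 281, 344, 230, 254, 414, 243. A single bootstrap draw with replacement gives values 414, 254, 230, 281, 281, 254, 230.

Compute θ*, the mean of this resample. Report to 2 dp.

Mean = (414 + 254 + 230 + 281 + 281 + 254 + 230) / 7 = 1944.0 / 7 = 277.71

θ* = 277.71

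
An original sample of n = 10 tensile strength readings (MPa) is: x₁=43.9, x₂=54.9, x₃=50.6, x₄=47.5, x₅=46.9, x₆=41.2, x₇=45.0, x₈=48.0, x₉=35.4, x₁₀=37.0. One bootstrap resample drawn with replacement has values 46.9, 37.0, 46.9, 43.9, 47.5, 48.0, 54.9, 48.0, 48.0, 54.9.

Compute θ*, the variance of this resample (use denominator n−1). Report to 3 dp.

Mean = 47.6000; sum of squared deviations = 234.1000
s² = 234.1000 / 9 = 26.0111

θ* = 26.011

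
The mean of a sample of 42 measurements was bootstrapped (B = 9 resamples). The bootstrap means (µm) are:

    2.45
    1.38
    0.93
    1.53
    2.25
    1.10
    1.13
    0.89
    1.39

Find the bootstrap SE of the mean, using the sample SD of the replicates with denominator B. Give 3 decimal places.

SE* = 0.523

Bootstrap SE is the standard deviation of the 9 replicate means.
Mean of replicates: (2.45 + 1.38 + 0.93 + 1.53 + 2.25 + 1.10 + 1.13 + 0.89 + 1.39) / 9 = 13.0500 / 9 = 1.4500
Sum of squared deviations: (+1.0000)² + (−0.0700)² + (−0.5200)² + (+0.0800)² + (+0.8000)² + (−0.3500)² + (−0.3200)² + (−0.5600)² + (−0.0600)² = 2.4638
Variance = 2.4638 / 9 = 0.2738
SE* = √0.2738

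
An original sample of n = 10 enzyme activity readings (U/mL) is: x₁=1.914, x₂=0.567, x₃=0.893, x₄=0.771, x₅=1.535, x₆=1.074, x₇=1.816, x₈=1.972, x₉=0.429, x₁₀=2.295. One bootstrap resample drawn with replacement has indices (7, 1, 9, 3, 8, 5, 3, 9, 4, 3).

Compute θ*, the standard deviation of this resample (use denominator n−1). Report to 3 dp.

Resample values: 1.816, 1.914, 0.429, 0.893, 1.972, 1.535, 0.893, 0.429, 0.771, 0.893.
Mean = 1.1545; sum of squared deviations = 3.2324
s² = 3.2324 / 9 = 0.3592
s = √0.3592 = 0.599

θ* = 0.599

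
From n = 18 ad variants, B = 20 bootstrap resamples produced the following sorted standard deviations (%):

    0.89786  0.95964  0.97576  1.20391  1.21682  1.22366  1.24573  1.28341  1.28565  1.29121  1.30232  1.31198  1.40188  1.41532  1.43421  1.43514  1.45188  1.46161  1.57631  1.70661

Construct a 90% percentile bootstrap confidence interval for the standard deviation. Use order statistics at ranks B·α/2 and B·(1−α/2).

(0.89786, 1.57631)

α = 0.10; lower rank = 20 × 0.050 = 1; upper rank = 20 × 0.950 = 19.
The 1st smallest replicate is 0.89786; the 19th is 1.57631.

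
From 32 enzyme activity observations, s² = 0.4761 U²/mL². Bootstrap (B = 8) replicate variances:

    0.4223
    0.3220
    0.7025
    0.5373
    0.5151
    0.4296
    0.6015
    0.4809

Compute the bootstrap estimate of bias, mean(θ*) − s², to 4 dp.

mean(θ*) = (0.4223 + 0.3220 + 0.7025 + 0.5373 + 0.5151 + 0.4296 + 0.6015 + 0.4809) / 8 = 0.50140
bias = 0.50140 − 0.4761

bias = +0.0253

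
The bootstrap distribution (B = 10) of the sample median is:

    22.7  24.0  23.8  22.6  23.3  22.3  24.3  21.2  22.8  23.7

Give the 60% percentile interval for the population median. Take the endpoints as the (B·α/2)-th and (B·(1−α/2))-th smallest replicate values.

Sorted replicates: 21.2, 22.3, 22.6, 22.7, 22.8, 23.3, 23.7, 23.8, 24.0, 24.3
α = 0.40; lower rank = 10 × 0.200 = 2; upper rank = 10 × 0.800 = 8.
The 2nd smallest replicate is 22.3; the 8th is 23.8.

(22.3, 23.8)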